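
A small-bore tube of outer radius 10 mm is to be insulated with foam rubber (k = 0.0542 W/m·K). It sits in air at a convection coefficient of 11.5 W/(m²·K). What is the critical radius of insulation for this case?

For a cylinder r_cr = k/h = 0.0542/11.5
r_cr = 4.71 mm; since the bare radius (10 mm) is above r_cr, any added insulation will reduce heat loss.

r_cr ≈ 4.71 mm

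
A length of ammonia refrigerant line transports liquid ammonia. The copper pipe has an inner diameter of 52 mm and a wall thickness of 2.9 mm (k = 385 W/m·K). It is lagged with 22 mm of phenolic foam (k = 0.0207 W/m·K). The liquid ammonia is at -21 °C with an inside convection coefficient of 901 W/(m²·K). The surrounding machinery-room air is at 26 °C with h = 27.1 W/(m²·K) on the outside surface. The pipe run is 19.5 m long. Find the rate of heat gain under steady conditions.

Radial resistances (cylindrical: R_cond = ln(r_o/r_i)/(2πkL), R_conv = 1/(h·2πrL)):
R_inner film = 1/(h_i·2πr₁L) = 1/(901×2π×0.026×19.5) = 3.484×10^-4 K/W
R_copper pipe wall = ln(28.9/26)/(2π×385×19.5) = 2.242×10^-6 K/W
R_phenolic foam = ln(50.9/28.9)/(2π×0.0207×19.5) = 0.2232 K/W
R_outer film = 1/(h_o·2πr_oL) = 1/(27.1×2π×0.0509×19.5) = 0.005917 K/W
R_total = 0.2294 K/W
Q = ΔT/R_total = 47/0.2294

Q ≈ 205 W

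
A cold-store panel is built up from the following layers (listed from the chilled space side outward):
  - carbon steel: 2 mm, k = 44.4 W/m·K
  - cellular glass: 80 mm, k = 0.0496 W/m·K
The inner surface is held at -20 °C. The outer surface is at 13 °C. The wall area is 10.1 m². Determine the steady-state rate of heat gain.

Treating each layer as a thermal resistance in series:
R_carbon steel = L/(kA) = 0.002/(44.4×10.1) = 4.46×10^-6 K/W
R_cellular glass = L/(kA) = 0.08/(0.0496×10.1) = 0.1597 K/W
R_total = 0.1597 K/W
Q = ΔT / R_total = 33 / 0.1597

Q ≈ 207 W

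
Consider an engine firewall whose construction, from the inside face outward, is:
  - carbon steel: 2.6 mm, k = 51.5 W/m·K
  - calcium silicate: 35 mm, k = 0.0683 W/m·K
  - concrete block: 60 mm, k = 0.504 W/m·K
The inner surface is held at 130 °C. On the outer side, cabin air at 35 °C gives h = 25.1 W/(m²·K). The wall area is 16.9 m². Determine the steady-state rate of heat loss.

Q ≈ 2390 W

Treating each layer as a thermal resistance in series:
R_carbon steel = L/(kA) = 0.0026/(51.5×16.9) = 2.987×10^-6 K/W
R_calcium silicate = L/(kA) = 0.035/(0.0683×16.9) = 0.03032 K/W
R_concrete block = L/(kA) = 0.06/(0.504×16.9) = 0.007044 K/W
R_outer film = 1/(h_o·A) = 1/(25.1×16.9) = 0.002357 K/W
R_total = 0.03973 K/W
Q = ΔT / R_total = 95 / 0.03973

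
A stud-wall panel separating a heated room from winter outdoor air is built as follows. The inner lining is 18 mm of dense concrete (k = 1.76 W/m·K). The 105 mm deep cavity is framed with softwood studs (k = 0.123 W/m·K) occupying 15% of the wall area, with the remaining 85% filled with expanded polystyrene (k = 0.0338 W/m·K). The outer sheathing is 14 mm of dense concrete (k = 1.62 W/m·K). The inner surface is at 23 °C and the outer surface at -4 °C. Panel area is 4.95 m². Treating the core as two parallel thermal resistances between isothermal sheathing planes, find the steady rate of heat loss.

Sheathing layers in series; stud and cavity paths in parallel between them.
R_inner = 0.018/(1.76×4.95) = 0.002066 K/W
R_stud  = 0.105/(0.123×0.15×4.95) = 1.15 K/W
R_cav   = 0.105/(0.0338×0.85×4.95) = 0.7383 K/W
1/R_core = 1/R_stud + 1/R_cav → R_core = 0.4496 K/W
R_outer = 0.014/(1.62×4.95) = 0.001746 K/W
R_total = 0.4534 K/W
Q = ΔT/R_total = 27/0.4534

Q ≈ 59.5 W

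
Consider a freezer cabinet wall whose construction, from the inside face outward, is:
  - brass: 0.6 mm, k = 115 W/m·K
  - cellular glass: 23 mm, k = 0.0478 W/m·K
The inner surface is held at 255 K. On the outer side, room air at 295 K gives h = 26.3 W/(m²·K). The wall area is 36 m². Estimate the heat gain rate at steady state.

Treating each layer as a thermal resistance in series:
R_brass = L/(kA) = 0.0006/(115×36) = 1.449×10^-7 K/W
R_cellular glass = L/(kA) = 0.023/(0.0478×36) = 0.01337 K/W
R_outer film = 1/(h_o·A) = 1/(26.3×36) = 0.001056 K/W
R_total = 0.01442 K/W
Q = ΔT / R_total = 40 / 0.01442

Q ≈ 2770 W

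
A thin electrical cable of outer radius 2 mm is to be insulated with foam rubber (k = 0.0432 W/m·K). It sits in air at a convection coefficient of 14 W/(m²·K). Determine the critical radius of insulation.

r_cr ≈ 3.09 mm

For a cylinder r_cr = k/h = 0.0432/14
r_cr = 3.09 mm; since the bare radius (2 mm) is below r_cr, adding a thin layer of insulation will *increase* heat loss.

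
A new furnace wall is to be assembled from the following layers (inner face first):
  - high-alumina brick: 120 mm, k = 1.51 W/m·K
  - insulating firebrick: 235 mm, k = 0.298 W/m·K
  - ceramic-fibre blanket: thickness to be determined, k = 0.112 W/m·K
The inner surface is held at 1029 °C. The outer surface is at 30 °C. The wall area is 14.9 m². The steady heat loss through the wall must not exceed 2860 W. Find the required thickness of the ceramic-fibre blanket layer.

L ≈ 486 mm

Thermal resistances in series:
R_high-alumina brick = L/(kA) = 0.12/(1.51×14.9) = 0.005334 K/W
R_insulating firebrick = L/(kA) = 0.235/(0.298×14.9) = 0.05293 K/W
Sum of the known resistances R_other = 0.05826 K/W
Required total resistance R_tot = ΔT/Q_allow = 999/2860 = 0.3493 K/W
R_ceramic-fibre blanket = R_tot − R_other = 0.291 K/W
L = R·k·A = 0.291×0.112×14.9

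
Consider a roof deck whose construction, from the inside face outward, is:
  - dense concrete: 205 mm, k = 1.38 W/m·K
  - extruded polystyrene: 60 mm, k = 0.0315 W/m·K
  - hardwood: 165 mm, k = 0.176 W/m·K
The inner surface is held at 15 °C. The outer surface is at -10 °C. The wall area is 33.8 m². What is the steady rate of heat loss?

Q ≈ 283 W

Series thermal resistances:
R_dense concrete = L/(kA) = 0.205/(1.38×33.8) = 0.004395 K/W
R_extruded polystyrene = L/(kA) = 0.06/(0.0315×33.8) = 0.05635 K/W
R_hardwood = L/(kA) = 0.165/(0.176×33.8) = 0.02774 K/W
R_total = 0.08849 K/W
Q = ΔT / R_total = 25 / 0.08849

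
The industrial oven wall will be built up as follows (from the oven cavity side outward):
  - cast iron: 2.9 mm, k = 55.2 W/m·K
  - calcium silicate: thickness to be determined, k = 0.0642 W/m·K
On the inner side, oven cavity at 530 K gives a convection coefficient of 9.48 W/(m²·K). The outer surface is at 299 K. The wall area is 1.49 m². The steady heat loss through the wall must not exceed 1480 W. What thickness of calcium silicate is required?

L ≈ 8.15 mm

Using the resistance-network approach (series):
R_inner film = 1/(h_i·A) = 1/(9.48×1.49) = 0.0708 K/W
R_cast iron = L/(kA) = 0.0029/(55.2×1.49) = 3.526×10^-5 K/W
Sum of the known resistances R_other = 0.07083 K/W
Required total resistance R_tot = ΔT/Q_allow = 231/1480 = 0.1561 K/W
R_calcium silicate = R_tot − R_other = 0.08525 K/W
L = R·k·A = 0.08525×0.0642×1.49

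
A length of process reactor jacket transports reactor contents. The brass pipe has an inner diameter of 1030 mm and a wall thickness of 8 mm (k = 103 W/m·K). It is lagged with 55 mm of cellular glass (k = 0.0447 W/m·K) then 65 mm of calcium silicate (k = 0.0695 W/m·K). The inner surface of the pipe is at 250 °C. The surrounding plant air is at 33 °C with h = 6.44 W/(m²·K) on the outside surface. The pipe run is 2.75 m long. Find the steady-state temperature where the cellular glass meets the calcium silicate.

For a radial system each layer contributes R = ln(r_out/r_in)/(2πkL); films add R = 1/(hA).
R_brass pipe wall = ln(523/515)/(2π×103×2.75) = 8.661×10^-6 K/W
R_cellular glass = ln(578/523)/(2π×0.0447×2.75) = 0.1295 K/W
R_calcium silicate = ln(643/578)/(2π×0.0695×2.75) = 0.08874 K/W
R_outer film = 1/(h_o·2πr_oL) = 1/(6.44×2π×0.643×2.75) = 0.01398 K/W
R_total = 0.2322 K/W
Q = ΔT/R_total = 217/0.2322
Q = 935 W
T_interface = T_inner − Q·ΣR(inner→interface) = 250 − 935×0.1295

T ≈ 129 °C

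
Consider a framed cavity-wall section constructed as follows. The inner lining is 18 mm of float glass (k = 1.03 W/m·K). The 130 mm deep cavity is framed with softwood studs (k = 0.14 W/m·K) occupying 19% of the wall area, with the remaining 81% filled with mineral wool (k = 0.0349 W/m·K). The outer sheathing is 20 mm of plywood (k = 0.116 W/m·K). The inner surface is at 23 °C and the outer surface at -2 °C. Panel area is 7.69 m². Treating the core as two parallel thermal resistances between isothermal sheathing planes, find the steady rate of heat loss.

Q ≈ 75.1 W

Sheathing layers in series; stud and cavity paths in parallel between them.
R_inner = 0.018/(1.03×7.69) = 0.002273 K/W
R_stud  = 0.13/(0.14×0.19×7.69) = 0.6355 K/W
R_cav   = 0.13/(0.0349×0.81×7.69) = 0.598 K/W
1/R_core = 1/R_stud + 1/R_cav → R_core = 0.3081 K/W
R_outer = 0.02/(0.116×7.69) = 0.02242 K/W
R_total = 0.3328 K/W
Q = ΔT/R_total = 25/0.3328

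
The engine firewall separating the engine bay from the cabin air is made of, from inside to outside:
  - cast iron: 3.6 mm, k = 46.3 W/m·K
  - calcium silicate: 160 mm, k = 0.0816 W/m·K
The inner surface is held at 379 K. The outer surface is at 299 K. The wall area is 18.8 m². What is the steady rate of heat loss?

Treating each layer as a thermal resistance in series:
R_cast iron = L/(kA) = 0.0036/(46.3×18.8) = 4.136×10^-6 K/W
R_calcium silicate = L/(kA) = 0.16/(0.0816×18.8) = 0.1043 K/W
R_total = 0.1043 K/W
Q = ΔT / R_total = 80 / 0.1043

Q ≈ 767 W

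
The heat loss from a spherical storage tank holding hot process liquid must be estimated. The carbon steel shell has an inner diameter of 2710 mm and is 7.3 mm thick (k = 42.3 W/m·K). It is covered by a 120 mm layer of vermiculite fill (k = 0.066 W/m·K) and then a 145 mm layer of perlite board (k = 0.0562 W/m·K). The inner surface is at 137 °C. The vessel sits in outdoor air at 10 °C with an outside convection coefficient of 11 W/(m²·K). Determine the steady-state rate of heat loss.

Spherical conduction: R = (1/r_in − 1/r_out)/(4πk) per layer; series-sum.
R_carbon steel shell = (1/1.355 − 1/1.3623)/(4π×42.3) = 7.44×10^-6 K/W
R_vermiculite fill = (1/1.3623 − 1/1.4823)/(4π×0.066) = 0.07165 K/W
R_perlite board = (1/1.4823 − 1/1.6273)/(4π×0.0562) = 0.08512 K/W
R_outer film = 1/(h·4πr_o²) = 1/(11×4π×1.6273²) = 0.002732 K/W
R_total = 0.1595 K/W
Q = ΔT/R_total = 127/0.1595

Q ≈ 796 W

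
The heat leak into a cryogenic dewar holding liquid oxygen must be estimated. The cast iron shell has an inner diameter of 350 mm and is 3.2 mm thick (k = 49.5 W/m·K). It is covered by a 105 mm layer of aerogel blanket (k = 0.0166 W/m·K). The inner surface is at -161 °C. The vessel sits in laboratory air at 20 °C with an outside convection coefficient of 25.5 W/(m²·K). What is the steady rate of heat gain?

For a spherical shell R = (1/r₁ − 1/r₂)/(4πk); film R = 1/(h·4πr²). In series:
R_cast iron shell = (1/0.175 − 1/0.1782)/(4π×49.5) = 1.65×10^-4 K/W
R_aerogel blanket = (1/0.1782 − 1/0.2832)/(4π×0.0166) = 9.974 K/W
R_outer film = 1/(h·4πr_o²) = 1/(25.5×4π×0.2832²) = 0.03891 K/W
R_total = 10.01 K/W
Q = ΔT/R_total = 181/10.01

Q ≈ 18.1 W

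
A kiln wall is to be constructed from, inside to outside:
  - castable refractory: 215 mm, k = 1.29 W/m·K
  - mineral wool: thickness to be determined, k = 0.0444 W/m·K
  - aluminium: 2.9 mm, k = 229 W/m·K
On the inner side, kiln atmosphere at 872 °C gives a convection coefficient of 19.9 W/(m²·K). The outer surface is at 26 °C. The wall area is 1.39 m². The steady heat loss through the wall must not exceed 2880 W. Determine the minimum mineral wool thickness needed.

L ≈ 8.5 mm

Treating each layer as a thermal resistance in series:
R_inner film = 1/(h_i·A) = 1/(19.9×1.39) = 0.03615 K/W
R_castable refractory = L/(kA) = 0.215/(1.29×1.39) = 0.1199 K/W
R_aluminium = L/(kA) = 0.0029/(229×1.39) = 9.111×10^-6 K/W
Sum of the known resistances R_other = 0.1561 K/W
Required total resistance R_tot = ΔT/Q_allow = 846/2880 = 0.2938 K/W
R_mineral wool = R_tot − R_other = 0.1377 K/W
L = R·k·A = 0.1377×0.0444×1.39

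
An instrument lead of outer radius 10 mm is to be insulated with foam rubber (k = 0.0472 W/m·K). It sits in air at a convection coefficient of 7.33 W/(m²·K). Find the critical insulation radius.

r_cr ≈ 6.44 mm

For a cylinder r_cr = k/h = 0.0472/7.33
r_cr = 6.44 mm; since the bare radius (10 mm) is above r_cr, any added insulation will reduce heat loss.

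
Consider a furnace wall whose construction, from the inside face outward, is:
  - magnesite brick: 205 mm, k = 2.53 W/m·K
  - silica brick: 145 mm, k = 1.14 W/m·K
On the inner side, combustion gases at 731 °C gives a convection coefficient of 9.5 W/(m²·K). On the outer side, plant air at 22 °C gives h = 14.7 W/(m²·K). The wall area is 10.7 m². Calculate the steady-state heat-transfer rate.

Using the resistance-network approach (series):
R_inner film = 1/(h_i·A) = 1/(9.5×10.7) = 0.009838 K/W
R_magnesite brick = L/(kA) = 0.205/(2.53×10.7) = 0.007573 K/W
R_silica brick = L/(kA) = 0.145/(1.14×10.7) = 0.01189 K/W
R_outer film = 1/(h_o·A) = 1/(14.7×10.7) = 0.006358 K/W
R_total = 0.03566 K/W
Q = ΔT / R_total = 709 / 0.03566

Q ≈ 19900 W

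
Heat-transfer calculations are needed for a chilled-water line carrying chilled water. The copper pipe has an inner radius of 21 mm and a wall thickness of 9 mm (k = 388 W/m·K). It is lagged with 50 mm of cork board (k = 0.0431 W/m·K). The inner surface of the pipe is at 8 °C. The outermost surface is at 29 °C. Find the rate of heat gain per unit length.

q′ ≈ 5.8 W/m

Treating each annulus and film as a series resistance:
R_copper pipe wall = ln(30/21)/(2π×388×1) = 1.463×10^-4 K/W
R_cork board = ln(80/30)/(2π×0.0431×1) = 3.622 K/W
R_total = 3.622 K/W
Q = ΔT/R_total = 21/3.622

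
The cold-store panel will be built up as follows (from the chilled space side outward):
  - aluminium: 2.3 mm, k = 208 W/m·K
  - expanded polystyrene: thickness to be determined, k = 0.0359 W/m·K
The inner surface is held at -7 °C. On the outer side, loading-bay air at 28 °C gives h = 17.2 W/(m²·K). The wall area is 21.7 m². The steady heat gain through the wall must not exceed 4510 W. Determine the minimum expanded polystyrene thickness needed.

L ≈ 3.96 mm

Model the wall as resistances in series:
R_aluminium = L/(kA) = 0.0023/(208×21.7) = 5.096×10^-7 K/W
R_outer film = 1/(h_o·A) = 1/(17.2×21.7) = 0.002679 K/W
Sum of the known resistances R_other = 0.00268 K/W
Required total resistance R_tot = ΔT/Q_allow = 35/4510 = 0.007761 K/W
R_expanded polystyrene = R_tot − R_other = 0.005081 K/W
L = R·k·A = 0.005081×0.0359×21.7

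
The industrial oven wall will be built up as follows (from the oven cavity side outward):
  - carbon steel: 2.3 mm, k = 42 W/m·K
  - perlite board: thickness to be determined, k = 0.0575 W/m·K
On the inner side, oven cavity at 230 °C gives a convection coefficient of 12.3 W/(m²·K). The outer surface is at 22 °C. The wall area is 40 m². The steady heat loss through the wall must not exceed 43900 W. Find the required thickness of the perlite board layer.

L ≈ 6.22 mm

Series thermal resistances:
R_inner film = 1/(h_i·A) = 1/(12.3×40) = 0.002033 K/W
R_carbon steel = L/(kA) = 0.0023/(42×40) = 1.369×10^-6 K/W
Sum of the known resistances R_other = 0.002034 K/W
Required total resistance R_tot = ΔT/Q_allow = 208/43900 = 0.004738 K/W
R_perlite board = R_tot − R_other = 0.002704 K/W
L = R·k·A = 0.002704×0.0575×40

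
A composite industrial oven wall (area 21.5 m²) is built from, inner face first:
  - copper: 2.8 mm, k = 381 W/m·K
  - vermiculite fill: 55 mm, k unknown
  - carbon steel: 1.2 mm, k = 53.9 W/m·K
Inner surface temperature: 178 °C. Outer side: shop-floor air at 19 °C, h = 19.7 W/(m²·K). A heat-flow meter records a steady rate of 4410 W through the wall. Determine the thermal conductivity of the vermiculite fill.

k ≈ 0.0759 W/(m·K)

Series thermal resistances:
R_copper = L/(kA) = 0.0028/(381×21.5) = 3.418×10^-7 K/W
R_carbon steel = L/(kA) = 0.0012/(53.9×21.5) = 1.036×10^-6 K/W
R_outer film = 1/(h_o·A) = 1/(19.7×21.5) = 0.002361 K/W
Sum of known resistances R_other = 0.002362 K/W
Total R = ΔT/Q = 159/4410 = 0.03605 K/W
R_vermiculite fill = R_total − R_other = 0.03369 K/W
k = L/(R·A) = 0.055/(0.03369×21.5)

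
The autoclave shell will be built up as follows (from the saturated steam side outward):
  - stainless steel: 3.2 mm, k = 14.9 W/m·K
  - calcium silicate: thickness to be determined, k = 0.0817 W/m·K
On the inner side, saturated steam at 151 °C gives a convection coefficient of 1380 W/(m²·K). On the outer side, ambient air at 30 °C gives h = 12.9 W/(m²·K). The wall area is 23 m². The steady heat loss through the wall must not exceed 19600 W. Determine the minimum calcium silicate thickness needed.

Series thermal resistances:
R_inner film = 1/(h_i·A) = 1/(1380×23) = 3.151×10^-5 K/W
R_stainless steel = L/(kA) = 0.0032/(14.9×23) = 9.338×10^-6 K/W
R_outer film = 1/(h_o·A) = 1/(12.9×23) = 0.00337 K/W
Sum of the known resistances R_other = 0.003411 K/W
Required total resistance R_tot = ΔT/Q_allow = 121/19600 = 0.006173 K/W
R_calcium silicate = R_tot − R_other = 0.002762 K/W
L = R·k·A = 0.002762×0.0817×23

L ≈ 5.19 mm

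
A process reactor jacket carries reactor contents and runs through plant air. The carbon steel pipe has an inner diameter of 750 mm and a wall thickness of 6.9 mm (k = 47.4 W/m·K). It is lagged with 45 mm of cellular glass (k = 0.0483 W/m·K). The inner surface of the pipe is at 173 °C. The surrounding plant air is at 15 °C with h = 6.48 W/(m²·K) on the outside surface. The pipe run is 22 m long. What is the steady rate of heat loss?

Treating each annulus and film as a series resistance:
R_carbon steel pipe wall = ln(381.9/375)/(2π×47.4×22) = 2.783×10^-6 K/W
R_cellular glass = ln(426.9/381.9)/(2π×0.0483×22) = 0.01668 K/W
R_outer film = 1/(h_o·2πr_oL) = 1/(6.48×2π×0.4269×22) = 0.002615 K/W
R_total = 0.0193 K/W
Q = ΔT/R_total = 158/0.0193

Q ≈ 8190 W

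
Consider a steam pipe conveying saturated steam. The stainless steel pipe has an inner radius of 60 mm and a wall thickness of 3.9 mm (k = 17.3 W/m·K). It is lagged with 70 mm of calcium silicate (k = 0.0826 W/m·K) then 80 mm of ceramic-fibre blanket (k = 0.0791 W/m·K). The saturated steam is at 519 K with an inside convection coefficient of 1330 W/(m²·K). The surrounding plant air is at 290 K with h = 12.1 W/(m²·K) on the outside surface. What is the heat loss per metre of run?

For a radial system each layer contributes R = ln(r_out/r_in)/(2πkL); films add R = 1/(hA).
R_inner film = 1/(h_i·2πr₁L) = 1/(1330×2π×0.06×1) = 0.001994 K/W
R_stainless steel pipe wall = ln(63.9/60)/(2π×17.3×1) = 5.793×10^-4 K/W
R_calcium silicate = ln(133.9/63.9)/(2π×0.0826×1) = 1.425 K/W
R_ceramic-fibre blanket = ln(213.9/133.9)/(2π×0.0791×1) = 0.9425 K/W
R_outer film = 1/(h_o·2πr_oL) = 1/(12.1×2π×0.2139×1) = 0.06149 K/W
R_total = 2.432 K/W
Q = ΔT/R_total = 229/2.432

q′ ≈ 94.2 W/m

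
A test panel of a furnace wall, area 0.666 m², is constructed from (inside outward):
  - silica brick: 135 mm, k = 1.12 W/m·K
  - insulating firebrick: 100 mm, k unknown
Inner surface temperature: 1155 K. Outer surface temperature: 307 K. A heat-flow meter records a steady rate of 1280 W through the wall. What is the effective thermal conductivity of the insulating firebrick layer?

k ≈ 0.312 W/(m·K)

Thermal resistances in series:
R_silica brick = L/(kA) = 0.135/(1.12×0.666) = 0.181 K/W
Sum of known resistances R_other = 0.181 K/W
Total R = ΔT/Q = 848/1280 = 0.6625 K/W
R_insulating firebrick = R_total − R_other = 0.4815 K/W
k = L/(R·A) = 0.1/(0.4815×0.666)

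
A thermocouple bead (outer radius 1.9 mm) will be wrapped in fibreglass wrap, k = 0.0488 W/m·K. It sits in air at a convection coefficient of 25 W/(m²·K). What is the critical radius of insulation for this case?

r_cr ≈ 3.9 mm

For a sphere r_cr = 2k/h = 2×0.0488/25
r_cr = 3.9 mm; since the bare radius (1.9 mm) is below r_cr, adding a thin layer of insulation will *increase* heat loss.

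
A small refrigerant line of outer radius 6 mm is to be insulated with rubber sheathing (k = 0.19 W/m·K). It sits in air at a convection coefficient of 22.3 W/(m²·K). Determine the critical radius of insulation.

r_cr ≈ 8.52 mm

For a cylinder r_cr = k/h = 0.19/22.3
r_cr = 8.52 mm; since the bare radius (6 mm) is below r_cr, adding a thin layer of insulation will *increase* heat loss.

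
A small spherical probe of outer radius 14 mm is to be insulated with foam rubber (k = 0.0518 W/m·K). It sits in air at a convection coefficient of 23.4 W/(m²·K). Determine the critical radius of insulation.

For a sphere r_cr = 2k/h = 2×0.0518/23.4
r_cr = 4.43 mm; since the bare radius (14 mm) is above r_cr, any added insulation will reduce heat loss.

r_cr ≈ 4.43 mm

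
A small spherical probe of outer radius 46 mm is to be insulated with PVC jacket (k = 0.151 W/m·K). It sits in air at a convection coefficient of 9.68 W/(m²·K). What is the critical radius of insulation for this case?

r_cr ≈ 31.2 mm

For a sphere r_cr = 2k/h = 2×0.151/9.68
r_cr = 31.2 mm; since the bare radius (46 mm) is above r_cr, any added insulation will reduce heat loss.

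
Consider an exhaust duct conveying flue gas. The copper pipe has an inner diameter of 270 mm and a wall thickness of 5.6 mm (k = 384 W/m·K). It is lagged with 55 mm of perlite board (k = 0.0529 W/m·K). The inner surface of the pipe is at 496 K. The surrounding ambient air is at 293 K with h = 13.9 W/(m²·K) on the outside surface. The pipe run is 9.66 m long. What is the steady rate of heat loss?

For a radial system each layer contributes R = ln(r_out/r_in)/(2πkL); films add R = 1/(hA).
R_copper pipe wall = ln(140.6/135)/(2π×384×9.66) = 1.744×10^-6 K/W
R_perlite board = ln(195.6/140.6)/(2π×0.0529×9.66) = 0.1028 K/W
R_outer film = 1/(h_o·2πr_oL) = 1/(13.9×2π×0.1956×9.66) = 0.00606 K/W
R_total = 0.1089 K/W
Q = ΔT/R_total = 203/0.1089

Q ≈ 1860 W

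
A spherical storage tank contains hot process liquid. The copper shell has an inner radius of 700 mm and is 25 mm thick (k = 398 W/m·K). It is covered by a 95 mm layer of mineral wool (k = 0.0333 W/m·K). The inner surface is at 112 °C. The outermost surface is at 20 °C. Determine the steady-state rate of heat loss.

Each spherical layer contributes R = (1/r_i − 1/r_o)/(4πk):
R_copper shell = (1/0.7 − 1/0.725)/(4π×398) = 9.849×10^-6 K/W
R_mineral wool = (1/0.725 − 1/0.82)/(4π×0.0333) = 0.3819 K/W
R_total = 0.3819 K/W
Q = ΔT/R_total = 92/0.3819

Q ≈ 241 W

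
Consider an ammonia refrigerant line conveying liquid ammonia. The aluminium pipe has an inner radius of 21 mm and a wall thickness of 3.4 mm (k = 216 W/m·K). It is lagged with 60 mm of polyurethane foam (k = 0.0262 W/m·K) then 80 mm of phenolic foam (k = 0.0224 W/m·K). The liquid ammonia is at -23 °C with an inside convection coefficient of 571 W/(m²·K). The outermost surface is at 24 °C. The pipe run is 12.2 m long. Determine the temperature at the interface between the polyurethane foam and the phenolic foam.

Radial resistances (cylindrical: R_cond = ln(r_o/r_i)/(2πkL), R_conv = 1/(h·2πrL)):
R_inner film = 1/(h_i·2πr₁L) = 1/(571×2π×0.021×12.2) = 0.001088 K/W
R_aluminium pipe wall = ln(24.4/21)/(2π×216×12.2) = 9.063×10^-6 K/W
R_polyurethane foam = ln(84.4/24.4)/(2π×0.0262×12.2) = 0.6179 K/W
R_phenolic foam = ln(164.4/84.4)/(2π×0.0224×12.2) = 0.3883 K/W
R_total = 1.007 K/W
Q = ΔT/R_total = 47/1.007
Q = 46.7 W
T_interface = T_inner + Q·ΣR(inner→interface) = -23 + 46.7×0.619

T ≈ 5.88 °C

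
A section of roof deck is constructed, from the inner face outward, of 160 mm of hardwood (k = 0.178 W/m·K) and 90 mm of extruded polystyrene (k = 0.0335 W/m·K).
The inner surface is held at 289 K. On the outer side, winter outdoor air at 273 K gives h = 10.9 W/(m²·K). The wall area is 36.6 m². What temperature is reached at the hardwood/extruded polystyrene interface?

Treating each layer as a thermal resistance in series:
R_hardwood = L/(kA) = 0.16/(0.178×36.6) = 0.02456 K/W
R_extruded polystyrene = L/(kA) = 0.09/(0.0335×36.6) = 0.0734 K/W
R_outer film = 1/(h_o·A) = 1/(10.9×36.6) = 0.002507 K/W
R_total = 0.1005 K/W;  Q = ΔT/R_total = 16/0.1005 = 159.3 W
T_interface = T_inner − Q·ΣR(inner→interface) = 289 − 159×0.02456

T ≈ 285 K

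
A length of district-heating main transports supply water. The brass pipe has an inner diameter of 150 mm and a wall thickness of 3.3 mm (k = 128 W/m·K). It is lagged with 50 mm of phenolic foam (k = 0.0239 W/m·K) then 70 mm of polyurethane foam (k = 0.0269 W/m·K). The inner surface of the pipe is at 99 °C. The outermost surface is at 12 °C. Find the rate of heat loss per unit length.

q′ ≈ 14.8 W/m

Per-layer cylindrical resistances, series-summed:
R_brass pipe wall = ln(78.3/75)/(2π×128×1) = 5.354×10^-5 K/W
R_phenolic foam = ln(128.3/78.3)/(2π×0.0239×1) = 3.288 K/W
R_polyurethane foam = ln(198.3/128.3)/(2π×0.0269×1) = 2.576 K/W
R_total = 5.865 K/W
Q = ΔT/R_total = 87/5.865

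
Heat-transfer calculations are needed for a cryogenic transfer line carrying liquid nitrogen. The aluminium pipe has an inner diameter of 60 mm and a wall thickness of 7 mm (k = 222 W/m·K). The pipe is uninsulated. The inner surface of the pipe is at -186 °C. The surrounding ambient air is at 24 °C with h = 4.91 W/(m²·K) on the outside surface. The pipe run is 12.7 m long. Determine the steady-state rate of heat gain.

Q ≈ 3040 W

For a radial system each layer contributes R = ln(r_out/r_in)/(2πkL); films add R = 1/(hA).
R_aluminium pipe wall = ln(37/30)/(2π×222×12.7) = 1.184×10^-5 K/W
R_outer film = 1/(h_o·2πr_oL) = 1/(4.91×2π×0.037×12.7) = 0.06898 K/W
R_total = 0.06899 K/W
Q = ΔT/R_total = 210/0.06899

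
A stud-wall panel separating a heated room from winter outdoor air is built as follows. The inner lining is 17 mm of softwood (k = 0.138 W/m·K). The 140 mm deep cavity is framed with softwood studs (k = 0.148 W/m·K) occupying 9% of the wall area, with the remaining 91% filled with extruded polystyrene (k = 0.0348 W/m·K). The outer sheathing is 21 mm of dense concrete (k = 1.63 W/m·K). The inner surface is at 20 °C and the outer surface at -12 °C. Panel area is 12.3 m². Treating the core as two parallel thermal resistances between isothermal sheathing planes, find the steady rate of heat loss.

Sheathing layers in series; stud and cavity paths in parallel between them.
R_inner = 0.017/(0.138×12.3) = 0.01002 K/W
R_stud  = 0.14/(0.148×0.09×12.3) = 0.8545 K/W
R_cav   = 0.14/(0.0348×0.91×12.3) = 0.3594 K/W
1/R_core = 1/R_stud + 1/R_cav → R_core = 0.253 K/W
R_outer = 0.021/(1.63×12.3) = 0.001047 K/W
R_total = 0.2641 K/W
Q = ΔT/R_total = 32/0.2641

Q ≈ 121 W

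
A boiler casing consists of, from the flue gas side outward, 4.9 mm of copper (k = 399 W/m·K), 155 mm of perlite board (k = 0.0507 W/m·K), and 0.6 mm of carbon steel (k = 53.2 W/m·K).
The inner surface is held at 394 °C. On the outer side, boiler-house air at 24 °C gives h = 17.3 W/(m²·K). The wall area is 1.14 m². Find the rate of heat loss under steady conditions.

Q ≈ 135 W

Thermal resistances in series:
R_copper = L/(kA) = 0.0049/(399×1.14) = 1.077×10^-5 K/W
R_perlite board = L/(kA) = 0.155/(0.0507×1.14) = 2.682 K/W
R_carbon steel = L/(kA) = 0.0006/(53.2×1.14) = 9.893×10^-6 K/W
R_outer film = 1/(h_o·A) = 1/(17.3×1.14) = 0.0507 K/W
R_total = 2.732 K/W
Q = ΔT / R_total = 370 / 2.732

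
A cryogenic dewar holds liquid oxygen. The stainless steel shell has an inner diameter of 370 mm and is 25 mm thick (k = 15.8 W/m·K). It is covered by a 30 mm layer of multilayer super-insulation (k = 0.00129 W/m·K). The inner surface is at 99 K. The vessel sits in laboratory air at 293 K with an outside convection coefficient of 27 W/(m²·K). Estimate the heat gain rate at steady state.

Spherical conduction: R = (1/r_in − 1/r_out)/(4πk) per layer; series-sum.
R_stainless steel shell = (1/0.185 − 1/0.21)/(4π×15.8) = 0.003241 K/W
R_multilayer super-insulation = (1/0.21 − 1/0.24)/(4π×0.00129) = 36.72 K/W
R_outer film = 1/(h·4πr_o²) = 1/(27×4π×0.24²) = 0.05117 K/W
R_total = 36.77 K/W
Q = ΔT/R_total = 194/36.77

Q ≈ 5.28 W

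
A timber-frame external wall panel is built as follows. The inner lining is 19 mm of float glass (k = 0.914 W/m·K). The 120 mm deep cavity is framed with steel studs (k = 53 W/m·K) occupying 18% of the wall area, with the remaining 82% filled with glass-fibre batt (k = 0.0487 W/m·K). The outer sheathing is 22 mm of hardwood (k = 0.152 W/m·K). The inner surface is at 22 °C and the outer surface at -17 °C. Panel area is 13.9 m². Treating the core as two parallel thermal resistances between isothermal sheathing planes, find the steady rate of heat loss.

Sheathing layers in series; stud and cavity paths in parallel between them.
R_inner = 0.019/(0.914×13.9) = 0.001496 K/W
R_stud  = 0.12/(53×0.18×13.9) = 9.049×10^-4 K/W
R_cav   = 0.12/(0.0487×0.82×13.9) = 0.2162 K/W
1/R_core = 1/R_stud + 1/R_cav → R_core = 9.012×10^-4 K/W
R_outer = 0.022/(0.152×13.9) = 0.01041 K/W
R_total = 0.01281 K/W
Q = ΔT/R_total = 39/0.01281

Q ≈ 3040 W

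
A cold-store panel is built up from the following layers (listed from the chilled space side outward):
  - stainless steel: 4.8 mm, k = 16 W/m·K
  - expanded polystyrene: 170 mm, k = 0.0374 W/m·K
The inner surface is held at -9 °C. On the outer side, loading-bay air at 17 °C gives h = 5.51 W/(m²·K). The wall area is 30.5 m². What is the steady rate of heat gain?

Treating each layer as a thermal resistance in series:
R_stainless steel = L/(kA) = 0.0048/(16×30.5) = 9.836×10^-6 K/W
R_expanded polystyrene = L/(kA) = 0.17/(0.0374×30.5) = 0.149 K/W
R_outer film = 1/(h_o·A) = 1/(5.51×30.5) = 0.00595 K/W
R_total = 0.155 K/W
Q = ΔT / R_total = 26 / 0.155

Q ≈ 168 W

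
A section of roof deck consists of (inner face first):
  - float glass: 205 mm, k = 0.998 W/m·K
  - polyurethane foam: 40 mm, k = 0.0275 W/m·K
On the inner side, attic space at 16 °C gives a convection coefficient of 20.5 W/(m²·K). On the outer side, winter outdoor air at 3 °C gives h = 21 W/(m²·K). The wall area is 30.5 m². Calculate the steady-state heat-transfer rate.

Q ≈ 226 W

Treating each layer as a thermal resistance in series:
R_inner film = 1/(h_i·A) = 1/(20.5×30.5) = 0.001599 K/W
R_float glass = L/(kA) = 0.205/(0.998×30.5) = 0.006735 K/W
R_polyurethane foam = L/(kA) = 0.04/(0.0275×30.5) = 0.04769 K/W
R_outer film = 1/(h_o·A) = 1/(21×30.5) = 0.001561 K/W
R_total = 0.05759 K/W
Q = ΔT / R_total = 13 / 0.05759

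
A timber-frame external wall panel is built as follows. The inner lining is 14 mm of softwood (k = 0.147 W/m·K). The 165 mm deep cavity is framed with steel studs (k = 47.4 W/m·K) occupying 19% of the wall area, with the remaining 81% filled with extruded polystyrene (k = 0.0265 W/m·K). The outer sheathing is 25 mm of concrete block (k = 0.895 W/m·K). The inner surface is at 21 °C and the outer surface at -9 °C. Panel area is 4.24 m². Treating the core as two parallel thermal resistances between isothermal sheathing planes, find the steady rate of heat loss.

Q ≈ 899 W

Sheathing layers in series; stud and cavity paths in parallel between them.
R_inner = 0.014/(0.147×4.24) = 0.02246 K/W
R_stud  = 0.165/(47.4×0.19×4.24) = 0.004321 K/W
R_cav   = 0.165/(0.0265×0.81×4.24) = 1.813 K/W
1/R_core = 1/R_stud + 1/R_cav → R_core = 0.004311 K/W
R_outer = 0.025/(0.895×4.24) = 0.006588 K/W
R_total = 0.03336 K/W
Q = ΔT/R_total = 30/0.03336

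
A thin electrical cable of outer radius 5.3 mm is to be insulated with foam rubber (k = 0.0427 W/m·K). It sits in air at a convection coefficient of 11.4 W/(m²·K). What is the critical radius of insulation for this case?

For a cylinder r_cr = k/h = 0.0427/11.4
r_cr = 3.75 mm; since the bare radius (5.3 mm) is above r_cr, any added insulation will reduce heat loss.

r_cr ≈ 3.75 mm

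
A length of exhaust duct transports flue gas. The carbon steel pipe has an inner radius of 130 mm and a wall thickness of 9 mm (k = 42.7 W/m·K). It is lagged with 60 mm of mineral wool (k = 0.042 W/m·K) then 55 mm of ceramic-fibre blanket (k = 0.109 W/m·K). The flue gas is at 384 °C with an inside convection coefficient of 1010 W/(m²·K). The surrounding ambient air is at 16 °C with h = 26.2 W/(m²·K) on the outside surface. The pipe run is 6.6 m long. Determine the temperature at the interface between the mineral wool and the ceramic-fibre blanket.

T ≈ 96.4 °C

Cylindrical conduction, so R = ln(r₂/r₁)/(2πkL) per layer, in series:
R_inner film = 1/(h_i·2πr₁L) = 1/(1010×2π×0.13×6.6) = 1.837×10^-4 K/W
R_carbon steel pipe wall = ln(139/130)/(2π×42.7×6.6) = 3.78×10^-5 K/W
R_mineral wool = ln(199/139)/(2π×0.042×6.6) = 0.206 K/W
R_ceramic-fibre blanket = ln(254/199)/(2π×0.109×6.6) = 0.05399 K/W
R_outer film = 1/(h_o·2πr_oL) = 1/(26.2×2π×0.254×6.6) = 0.003624 K/W
R_total = 0.2639 K/W
Q = ΔT/R_total = 368/0.2639
Q = 1390 W
T_interface = T_inner − Q·ΣR(inner→interface) = 384 − 1390×0.2062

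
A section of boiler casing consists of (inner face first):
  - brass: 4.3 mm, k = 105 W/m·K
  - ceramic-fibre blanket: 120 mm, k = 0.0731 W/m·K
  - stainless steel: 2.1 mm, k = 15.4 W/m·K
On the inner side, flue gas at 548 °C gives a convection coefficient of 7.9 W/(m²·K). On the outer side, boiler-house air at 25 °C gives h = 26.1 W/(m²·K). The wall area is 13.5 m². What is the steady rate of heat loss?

Q ≈ 3910 W

Using the resistance-network approach (series):
R_inner film = 1/(h_i·A) = 1/(7.9×13.5) = 0.009376 K/W
R_brass = L/(kA) = 0.0043/(105×13.5) = 3.034×10^-6 K/W
R_ceramic-fibre blanket = L/(kA) = 0.12/(0.0731×13.5) = 0.1216 K/W
R_stainless steel = L/(kA) = 0.0021/(15.4×13.5) = 1.01×10^-5 K/W
R_outer film = 1/(h_o·A) = 1/(26.1×13.5) = 0.002838 K/W
R_total = 0.1338 K/W
Q = ΔT / R_total = 523 / 0.1338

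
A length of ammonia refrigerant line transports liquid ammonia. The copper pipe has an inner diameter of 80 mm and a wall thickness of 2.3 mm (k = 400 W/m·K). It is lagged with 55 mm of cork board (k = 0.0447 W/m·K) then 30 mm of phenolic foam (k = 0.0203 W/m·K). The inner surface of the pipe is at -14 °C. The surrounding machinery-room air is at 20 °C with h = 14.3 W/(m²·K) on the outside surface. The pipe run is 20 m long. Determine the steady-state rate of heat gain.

Treating each annulus and film as a series resistance:
R_copper pipe wall = ln(42.3/40)/(2π×400×20) = 1.112×10^-6 K/W
R_cork board = ln(97.3/42.3)/(2π×0.0447×20) = 0.1483 K/W
R_phenolic foam = ln(127.3/97.3)/(2π×0.0203×20) = 0.1054 K/W
R_outer film = 1/(h_o·2πr_oL) = 1/(14.3×2π×0.1273×20) = 0.004371 K/W
R_total = 0.258 K/W
Q = ΔT/R_total = 34/0.258

Q ≈ 132 W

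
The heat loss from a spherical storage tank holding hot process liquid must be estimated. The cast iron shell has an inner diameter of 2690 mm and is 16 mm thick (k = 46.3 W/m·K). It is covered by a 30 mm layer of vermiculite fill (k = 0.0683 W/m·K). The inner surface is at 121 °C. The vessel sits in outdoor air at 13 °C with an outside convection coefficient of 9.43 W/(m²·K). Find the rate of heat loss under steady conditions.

Spherical conduction: R = (1/r_in − 1/r_out)/(4πk) per layer; series-sum.
R_cast iron shell = (1/1.345 − 1/1.361)/(4π×46.3) = 1.502×10^-5 K/W
R_vermiculite fill = (1/1.361 − 1/1.391)/(4π×0.0683) = 0.01846 K/W
R_outer film = 1/(h·4πr_o²) = 1/(9.43×4π×1.391²) = 0.004361 K/W
R_total = 0.02284 K/W
Q = ΔT/R_total = 108/0.02284

Q ≈ 4730 W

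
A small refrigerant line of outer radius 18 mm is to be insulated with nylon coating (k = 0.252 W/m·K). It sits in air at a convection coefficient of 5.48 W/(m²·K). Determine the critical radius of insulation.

For a cylinder r_cr = k/h = 0.252/5.48
r_cr = 46 mm; since the bare radius (18 mm) is below r_cr, adding a thin layer of insulation will *increase* heat loss.

r_cr ≈ 46 mm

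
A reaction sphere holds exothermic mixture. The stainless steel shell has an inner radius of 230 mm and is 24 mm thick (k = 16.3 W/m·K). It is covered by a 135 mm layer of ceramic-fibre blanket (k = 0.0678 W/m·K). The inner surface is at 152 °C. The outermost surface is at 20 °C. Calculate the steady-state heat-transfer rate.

Q ≈ 82.2 W

Radial (spherical) resistances in series:
R_stainless steel shell = (1/0.23 − 1/0.254)/(4π×16.3) = 0.002006 K/W
R_ceramic-fibre blanket = (1/0.254 − 1/0.389)/(4π×0.0678) = 1.604 K/W
R_total = 1.606 K/W
Q = ΔT/R_total = 132/1.606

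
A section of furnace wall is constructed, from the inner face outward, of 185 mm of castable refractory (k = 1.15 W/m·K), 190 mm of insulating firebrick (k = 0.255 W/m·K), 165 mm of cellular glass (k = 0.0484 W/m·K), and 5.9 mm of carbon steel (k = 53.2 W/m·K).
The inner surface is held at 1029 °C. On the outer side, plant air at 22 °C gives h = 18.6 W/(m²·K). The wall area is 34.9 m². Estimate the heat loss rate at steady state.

Q ≈ 8040 W

Thermal resistances in series:
R_castable refractory = L/(kA) = 0.185/(1.15×34.9) = 0.004609 K/W
R_insulating firebrick = L/(kA) = 0.19/(0.255×34.9) = 0.02135 K/W
R_cellular glass = L/(kA) = 0.165/(0.0484×34.9) = 0.09768 K/W
R_carbon steel = L/(kA) = 0.0059/(53.2×34.9) = 3.178×10^-6 K/W
R_outer film = 1/(h_o·A) = 1/(18.6×34.9) = 0.00154 K/W
R_total = 0.1252 K/W
Q = ΔT / R_total = 1007 / 0.1252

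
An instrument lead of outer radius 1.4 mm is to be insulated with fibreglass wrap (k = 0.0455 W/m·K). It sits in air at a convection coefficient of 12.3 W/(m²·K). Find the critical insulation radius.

r_cr ≈ 3.7 mm

For a cylinder r_cr = k/h = 0.0455/12.3
r_cr = 3.7 mm; since the bare radius (1.4 mm) is below r_cr, adding a thin layer of insulation will *increase* heat loss.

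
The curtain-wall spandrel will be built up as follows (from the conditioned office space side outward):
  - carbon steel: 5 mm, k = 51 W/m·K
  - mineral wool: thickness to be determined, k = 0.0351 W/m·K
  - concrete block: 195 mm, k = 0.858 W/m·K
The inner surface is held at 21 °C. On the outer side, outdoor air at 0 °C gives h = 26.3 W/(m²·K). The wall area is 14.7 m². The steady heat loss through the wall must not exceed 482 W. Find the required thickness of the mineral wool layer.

L ≈ 13.2 mm

Model the wall as resistances in series:
R_carbon steel = L/(kA) = 0.005/(51×14.7) = 6.669×10^-6 K/W
R_concrete block = L/(kA) = 0.195/(0.858×14.7) = 0.01546 K/W
R_outer film = 1/(h_o·A) = 1/(26.3×14.7) = 0.002587 K/W
Sum of the known resistances R_other = 0.01805 K/W
Required total resistance R_tot = ΔT/Q_allow = 21/482 = 0.04357 K/W
R_mineral wool = R_tot − R_other = 0.02551 K/W
L = R·k·A = 0.02551×0.0351×14.7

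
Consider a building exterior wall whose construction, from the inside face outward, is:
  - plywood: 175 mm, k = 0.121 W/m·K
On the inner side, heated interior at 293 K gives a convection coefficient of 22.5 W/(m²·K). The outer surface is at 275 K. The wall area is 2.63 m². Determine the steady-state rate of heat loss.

Model the wall as resistances in series:
R_inner film = 1/(h_i·A) = 1/(22.5×2.63) = 0.0169 K/W
R_plywood = L/(kA) = 0.175/(0.121×2.63) = 0.5499 K/W
R_total = 0.5668 K/W
Q = ΔT / R_total = 18 / 0.5668

Q ≈ 31.8 W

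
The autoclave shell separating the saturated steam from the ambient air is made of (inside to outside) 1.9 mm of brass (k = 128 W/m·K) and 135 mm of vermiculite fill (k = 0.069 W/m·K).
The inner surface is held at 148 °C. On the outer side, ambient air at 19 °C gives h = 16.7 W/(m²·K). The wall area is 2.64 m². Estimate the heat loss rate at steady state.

Thermal resistances in series:
R_brass = L/(kA) = 0.0019/(128×2.64) = 5.623×10^-6 K/W
R_vermiculite fill = L/(kA) = 0.135/(0.069×2.64) = 0.7411 K/W
R_outer film = 1/(h_o·A) = 1/(16.7×2.64) = 0.02268 K/W
R_total = 0.7638 K/W
Q = ΔT / R_total = 129 / 0.7638

Q ≈ 169 W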